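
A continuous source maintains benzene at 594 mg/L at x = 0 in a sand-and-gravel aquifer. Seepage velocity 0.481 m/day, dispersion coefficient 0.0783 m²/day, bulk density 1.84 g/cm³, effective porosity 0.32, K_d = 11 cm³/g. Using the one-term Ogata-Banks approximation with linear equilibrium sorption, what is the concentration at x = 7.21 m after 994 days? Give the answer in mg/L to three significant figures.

Retardation factor R = 1 + ρ_b·K_d/n = 1 + 1.84 × 11/0.32 = 64.25.
Sorption retards both mechanisms: v_R = v/R = 0.007486 m/day, D_R = D/R = 0.001219 m²/day.
v_R·t = 0.007486 × 994 = 7.441084 m; 2√(D_R t) = 2.202 m; argument = (7.21 − 7.441084)/2.202 = -0.1049.
C = C₀ × ½·erfc(-0.1049) = 594 × 0.5590 = 332 mg/L.

332 mg/L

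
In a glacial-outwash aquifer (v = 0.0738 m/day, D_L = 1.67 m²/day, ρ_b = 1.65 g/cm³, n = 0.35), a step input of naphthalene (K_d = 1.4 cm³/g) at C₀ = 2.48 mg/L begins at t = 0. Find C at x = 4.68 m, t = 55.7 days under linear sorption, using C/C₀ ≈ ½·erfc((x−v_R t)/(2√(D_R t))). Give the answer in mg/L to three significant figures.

Retardation factor R = 1 + ρ_b·K_d/n = 1 + 1.65 × 1.4/0.35 = 7.600.
Sorption retards both mechanisms: v_R = v/R = 0.009711 m/day, D_R = D/R = 0.2197 m²/day.
v_R·t = 0.009711 × 55.7 = 0.5409027 m; 2√(D_R t) = 6.996 m; argument = (4.68 − 0.5409027)/6.996 = 0.5916.
C = C₀ × ½·erfc(0.5916) = 2.48 × 0.2014 = 0.499 mg/L.

0.499 mg/L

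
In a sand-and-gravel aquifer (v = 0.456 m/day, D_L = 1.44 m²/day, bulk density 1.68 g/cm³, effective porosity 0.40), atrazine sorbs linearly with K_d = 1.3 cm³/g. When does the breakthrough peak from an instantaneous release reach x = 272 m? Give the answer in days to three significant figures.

Retardation factor R = 1 + ρ_b·K_d/n = 1 + 1.68 × 1.3/0.40 = 6.460.
Sorption retards both mechanisms: v_R = v/R = 0.07059 m/day, D_R = D/R = 0.2229 m²/day.
Peak time from v_R²t² + 2D_R t − x² = 0: t = (√(D_R² + v_R²x²) − D_R)/v_R².
√(D_R² + v_R²x²) = √(0.2229² + 0.07059² × 272²) = 19.20; v_R² = 0.004983.
t = (19.20 − 0.2229)/0.004983 = 3810 days.

3810 days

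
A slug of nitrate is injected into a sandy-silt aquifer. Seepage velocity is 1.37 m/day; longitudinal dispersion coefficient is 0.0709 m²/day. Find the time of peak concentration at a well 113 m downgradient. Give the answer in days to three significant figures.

For the 1D instantaneous-source solution, setting ∂C/∂t = 0 at fixed x gives v²t² + 2Dt − x² = 0, so t = (√(D² + v²x²) − D)/v².
√(D² + v²x²) = √(0.0709² + 1.37² × 113²) = 154.8; v² = 1.8769.
t = (154.8 − 0.0709)/1.8769 = 82.4 days (vs. the pure-advection estimate x/v = 82.5 d).

82.4 days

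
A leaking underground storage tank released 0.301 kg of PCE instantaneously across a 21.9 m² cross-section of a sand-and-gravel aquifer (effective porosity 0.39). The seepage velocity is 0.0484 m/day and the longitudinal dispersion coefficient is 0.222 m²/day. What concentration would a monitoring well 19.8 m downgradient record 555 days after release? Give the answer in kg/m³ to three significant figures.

For an instantaneous plane source, C(x,t) = M/(n_e·A·√(4πDt)) · exp(−(x−vt)²/(4Dt)), with n_e·A the pore (flow) area.
Plume center vt = 0.0484 × 555 = 26.862 m, so the well at 19.8 m is 7.062 m upgradient of the peak.
√(4πDt) = 39.35 m, giving peak height M/(n_e·A·√(4πDt)) = 0.301/(0.39 × 21.9 × 39.35) = 0.0008956 kg/m³.
(x−vt)²/(4Dt) = (-7.062)²/(4 × 0.222 × 555) = 0.1012; exp(−0.1012) = 0.9038.
C = 0.0008956 × 0.9038 = 0.000809 kg/m³.

0.000809 kg/m³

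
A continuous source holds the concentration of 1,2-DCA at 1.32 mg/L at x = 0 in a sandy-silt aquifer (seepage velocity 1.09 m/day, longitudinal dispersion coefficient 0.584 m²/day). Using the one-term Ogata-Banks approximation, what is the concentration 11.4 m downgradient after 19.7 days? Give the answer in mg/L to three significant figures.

For a continuous step input, C/C₀ ≈ ½·erfc((x−vt)/(2√(Dt))).
vt = 1.09 × 19.7 = 21.473 m and 2√(Dt) = 2√(0.584 × 19.7) = 6.784 m.
Argument (x−vt)/(2√(Dt)) = (11.4 − 21.473)/6.784 = -1.485; ½·erfc(-1.485) = 0.9821.
C = 1.32 × 0.9821 = 1.30 mg/L.

1.30 mg/L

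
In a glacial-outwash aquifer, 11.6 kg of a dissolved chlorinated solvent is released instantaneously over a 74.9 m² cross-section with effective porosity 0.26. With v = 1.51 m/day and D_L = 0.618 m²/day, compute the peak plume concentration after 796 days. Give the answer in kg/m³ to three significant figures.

0.00758 kg/m³

The peak of an instantaneous 1D plume sits at x = vt; there the Gaussian factor is 1 and C_max = M/(n_e·A·√(4πDt)), where n_e·A is the pore area the mass is dissolved in.
√(4πDt) = √(4π × 0.618 × 796) = 78.62 m, so C_max = 11.6/(0.26 × 74.9 × 78.62) = 0.00758 kg/m³.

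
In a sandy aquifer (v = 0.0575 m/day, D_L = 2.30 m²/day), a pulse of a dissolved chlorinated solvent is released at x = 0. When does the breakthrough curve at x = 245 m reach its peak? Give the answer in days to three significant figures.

For the 1D instantaneous-source solution, setting ∂C/∂t = 0 at fixed x gives v²t² + 2Dt − x² = 0, so t = (√(D² + v²x²) − D)/v².
√(D² + v²x²) = √(2.30² + 0.0575² × 245²) = 14.27; v² = 0.00330625.
t = (14.27 − 2.30)/0.00330625 = 3620 days (vs. the pure-advection estimate x/v = 4260 d).

3620 days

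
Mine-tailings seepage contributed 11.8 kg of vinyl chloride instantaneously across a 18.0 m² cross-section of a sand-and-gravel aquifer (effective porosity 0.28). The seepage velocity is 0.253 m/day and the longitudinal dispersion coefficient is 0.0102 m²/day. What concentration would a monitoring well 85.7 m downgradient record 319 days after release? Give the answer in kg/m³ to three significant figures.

For an instantaneous plane source, C(x,t) = M/(n_e·A·√(4πDt)) · exp(−(x−vt)²/(4Dt)), with n_e·A the pore (flow) area.
Plume center vt = 0.253 × 319 = 80.707 m, so the well at 85.7 m is 4.993 m downgradient of the peak.
√(4πDt) = 6.394 m, giving peak height M/(n_e·A·√(4πDt)) = 11.8/(0.28 × 18.0 × 6.394) = 0.3662 kg/m³.
(x−vt)²/(4Dt) = (4.993)²/(4 × 0.0102 × 319) = 1.915; exp(−1.915) = 0.1473.
C = 0.3662 × 0.1473 = 0.0539 kg/m³.

0.0539 kg/m³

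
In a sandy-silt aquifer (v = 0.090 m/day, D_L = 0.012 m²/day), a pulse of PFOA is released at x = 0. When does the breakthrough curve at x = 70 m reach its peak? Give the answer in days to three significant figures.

776 days

For the 1D instantaneous-source solution, setting ∂C/∂t = 0 at fixed x gives v²t² + 2Dt − x² = 0, so t = (√(D² + v²x²) − D)/v².
√(D² + v²x²) = √(0.012² + 0.090² × 70²) = 6.300; v² = 0.0081.
t = (6.300 − 0.012)/0.0081 = 776 days (vs. the pure-advection estimate x/v = 778 d).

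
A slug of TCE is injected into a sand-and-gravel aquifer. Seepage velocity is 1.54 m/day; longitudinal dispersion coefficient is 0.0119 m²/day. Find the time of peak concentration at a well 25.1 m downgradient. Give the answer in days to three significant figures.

16.3 days

For the 1D instantaneous-source solution, setting ∂C/∂t = 0 at fixed x gives v²t² + 2Dt − x² = 0, so t = (√(D² + v²x²) − D)/v².
√(D² + v²x²) = √(0.0119² + 1.54² × 25.1²) = 38.65; v² = 2.3716.
t = (38.65 − 0.0119)/2.3716 = 16.3 days (vs. the pure-advection estimate x/v = 16.3 d).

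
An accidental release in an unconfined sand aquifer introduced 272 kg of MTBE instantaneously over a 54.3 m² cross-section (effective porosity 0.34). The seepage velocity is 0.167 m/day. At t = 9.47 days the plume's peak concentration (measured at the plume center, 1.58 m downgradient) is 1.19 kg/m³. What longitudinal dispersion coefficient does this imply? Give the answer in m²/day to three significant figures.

At the plume center C_max = M/(n_e·A·√(4πDt)), so D = M²/(4πt·(n_e·A·C_max)²).
n_e·A·C_max = 0.34 × 54.3 × 1.19 = 21.97 kg/m.
D = 272²/(4π × 9.47 × 21.97²) = 1.29 m²/day.

1.29 m²/day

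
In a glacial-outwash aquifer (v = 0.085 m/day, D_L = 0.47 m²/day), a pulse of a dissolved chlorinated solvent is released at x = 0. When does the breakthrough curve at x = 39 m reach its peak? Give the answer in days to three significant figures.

398 days

For the 1D instantaneous-source solution, setting ∂C/∂t = 0 at fixed x gives v²t² + 2Dt − x² = 0, so t = (√(D² + v²x²) − D)/v².
√(D² + v²x²) = √(0.47² + 0.085² × 39²) = 3.348; v² = 0.007225.
t = (3.348 − 0.47)/0.007225 = 398 days (vs. the pure-advection estimate x/v = 459 d).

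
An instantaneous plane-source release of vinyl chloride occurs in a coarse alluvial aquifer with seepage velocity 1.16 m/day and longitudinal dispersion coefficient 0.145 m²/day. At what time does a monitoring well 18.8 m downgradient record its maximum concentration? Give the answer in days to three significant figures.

16.1 days

For the 1D instantaneous-source solution, setting ∂C/∂t = 0 at fixed x gives v²t² + 2Dt − x² = 0, so t = (√(D² + v²x²) − D)/v².
√(D² + v²x²) = √(0.145² + 1.16² × 18.8²) = 21.81; v² = 1.3456.
t = (21.81 − 0.145)/1.3456 = 16.1 days (vs. the pure-advection estimate x/v = 16.2 d).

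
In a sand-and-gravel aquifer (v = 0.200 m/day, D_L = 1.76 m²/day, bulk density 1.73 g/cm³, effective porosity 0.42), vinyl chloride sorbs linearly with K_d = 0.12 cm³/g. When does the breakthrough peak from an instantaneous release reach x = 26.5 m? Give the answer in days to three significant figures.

143 days

Retardation factor R = 1 + ρ_b·K_d/n = 1 + 1.73 × 0.12/0.42 = 1.494.
Sorption retards both mechanisms: v_R = v/R = 0.1339 m/day, D_R = D/R = 1.178 m²/day.
Peak time from v_R²t² + 2D_R t − x² = 0: t = (√(D_R² + v_R²x²) − D_R)/v_R².
√(D_R² + v_R²x²) = √(1.178² + 0.1339² × 26.5²) = 3.739; v_R² = 0.01793.
t = (3.739 − 1.178)/0.01793 = 143 days.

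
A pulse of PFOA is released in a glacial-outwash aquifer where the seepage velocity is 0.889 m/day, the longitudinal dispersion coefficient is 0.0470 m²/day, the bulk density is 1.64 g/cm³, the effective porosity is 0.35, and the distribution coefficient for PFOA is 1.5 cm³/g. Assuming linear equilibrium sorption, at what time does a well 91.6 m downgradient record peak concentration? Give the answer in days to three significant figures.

Retardation factor R = 1 + ρ_b·K_d/n = 1 + 1.64 × 1.5/0.35 = 8.029.
Sorption retards both mechanisms: v_R = v/R = 0.1107 m/day, D_R = D/R = 0.005854 m²/day.
Peak time from v_R²t² + 2D_R t − x² = 0: t = (√(D_R² + v_R²x²) − D_R)/v_R².
√(D_R² + v_R²x²) = √(0.005854² + 0.1107² × 91.6²) = 10.14; v_R² = 0.01225.
t = (10.14 − 0.005854)/0.01225 = 827 days.

827 days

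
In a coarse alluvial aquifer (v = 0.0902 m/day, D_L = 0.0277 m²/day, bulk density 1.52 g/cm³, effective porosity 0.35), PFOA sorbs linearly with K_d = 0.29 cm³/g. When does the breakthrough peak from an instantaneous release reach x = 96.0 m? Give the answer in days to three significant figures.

2400 days

Retardation factor R = 1 + ρ_b·K_d/n = 1 + 1.52 × 0.29/0.35 = 2.259.
Sorption retards both mechanisms: v_R = v/R = 0.03993 m/day, D_R = D/R = 0.01226 m²/day.
Peak time from v_R²t² + 2D_R t − x² = 0: t = (√(D_R² + v_R²x²) − D_R)/v_R².
√(D_R² + v_R²x²) = √(0.01226² + 0.03993² × 96.0²) = 3.833; v_R² = 0.001594.
t = (3.833 − 0.01226)/0.001594 = 2400 days.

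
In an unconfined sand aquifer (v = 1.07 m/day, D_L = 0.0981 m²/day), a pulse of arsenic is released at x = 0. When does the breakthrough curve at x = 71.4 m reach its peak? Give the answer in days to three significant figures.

66.6 days

For the 1D instantaneous-source solution, setting ∂C/∂t = 0 at fixed x gives v²t² + 2Dt − x² = 0, so t = (√(D² + v²x²) − D)/v².
√(D² + v²x²) = √(0.0981² + 1.07² × 71.4²) = 76.40; v² = 1.1449.
t = (76.40 − 0.0981)/1.1449 = 66.6 days (vs. the pure-advection estimate x/v = 66.7 d).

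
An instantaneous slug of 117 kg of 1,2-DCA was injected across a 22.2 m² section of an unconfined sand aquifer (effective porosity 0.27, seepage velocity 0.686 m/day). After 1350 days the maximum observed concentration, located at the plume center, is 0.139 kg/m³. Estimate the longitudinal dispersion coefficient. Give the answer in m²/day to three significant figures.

1.16 m²/day

At the plume center C_max = M/(n_e·A·√(4πDt)), so D = M²/(4πt·(n_e·A·C_max)²).
n_e·A·C_max = 0.27 × 22.2 × 0.139 = 0.8332 kg/m.
D = 117²/(4π × 1350 × 0.8332²) = 1.16 m²/day.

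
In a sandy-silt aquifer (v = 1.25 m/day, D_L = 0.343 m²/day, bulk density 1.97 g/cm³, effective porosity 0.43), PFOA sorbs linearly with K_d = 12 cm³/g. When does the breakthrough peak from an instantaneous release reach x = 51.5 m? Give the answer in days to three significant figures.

2290 days

Retardation factor R = 1 + ρ_b·K_d/n = 1 + 1.97 × 12/0.43 = 55.98.
Sorption retards both mechanisms: v_R = v/R = 0.02233 m/day, D_R = D/R = 0.006127 m²/day.
Peak time from v_R²t² + 2D_R t − x² = 0: t = (√(D_R² + v_R²x²) − D_R)/v_R².
√(D_R² + v_R²x²) = √(0.006127² + 0.02233² × 51.5²) = 1.150; v_R² = 0.0004986.
t = (1.150 − 0.006127)/0.0004986 = 2290 days.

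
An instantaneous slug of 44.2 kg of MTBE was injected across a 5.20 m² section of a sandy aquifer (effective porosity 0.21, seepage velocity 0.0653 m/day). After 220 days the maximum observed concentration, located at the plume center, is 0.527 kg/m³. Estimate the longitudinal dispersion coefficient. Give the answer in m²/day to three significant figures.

At the plume center C_max = M/(n_e·A·√(4πDt)), so D = M²/(4πt·(n_e·A·C_max)²).
n_e·A·C_max = 0.21 × 5.20 × 0.527 = 0.5755 kg/m.
D = 44.2²/(4π × 220 × 0.5755²) = 2.13 m²/day.

2.13 m²/day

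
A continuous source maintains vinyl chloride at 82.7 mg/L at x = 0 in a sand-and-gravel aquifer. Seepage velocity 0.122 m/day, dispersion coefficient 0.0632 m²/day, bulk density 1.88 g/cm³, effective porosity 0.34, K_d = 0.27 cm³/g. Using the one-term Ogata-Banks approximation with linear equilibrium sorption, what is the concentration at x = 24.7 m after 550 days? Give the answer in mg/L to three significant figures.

54.8 mg/L

Retardation factor R = 1 + ρ_b·K_d/n = 1 + 1.88 × 0.27/0.34 = 2.493.
Sorption retards both mechanisms: v_R = v/R = 0.04894 m/day, D_R = D/R = 0.02535 m²/day.
v_R·t = 0.04894 × 550 = 26.917 m; 2√(D_R t) = 7.468 m; argument = (24.7 − 26.917)/7.468 = -0.2969.
C = C₀ × ½·erfc(-0.2969) = 82.7 × 0.6627 = 54.8 mg/L.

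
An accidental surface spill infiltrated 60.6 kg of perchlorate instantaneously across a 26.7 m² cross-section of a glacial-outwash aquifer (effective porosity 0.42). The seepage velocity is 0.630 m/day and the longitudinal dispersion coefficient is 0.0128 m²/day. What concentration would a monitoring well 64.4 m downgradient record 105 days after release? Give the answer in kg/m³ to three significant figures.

0.744 kg/m³

For an instantaneous plane source, C(x,t) = M/(n_e·A·√(4πDt)) · exp(−(x−vt)²/(4Dt)), with n_e·A the pore (flow) area.
Plume center vt = 0.630 × 105 = 66.15 m, so the well at 64.4 m is 1.75 m upgradient of the peak.
√(4πDt) = 4.110 m, giving peak height M/(n_e·A·√(4πDt)) = 60.6/(0.42 × 26.7 × 4.110) = 1.315 kg/m³.
(x−vt)²/(4Dt) = (-1.75)²/(4 × 0.0128 × 105) = 0.5697; exp(−0.5697) = 0.5657.
C = 1.315 × 0.5657 = 0.744 kg/m³.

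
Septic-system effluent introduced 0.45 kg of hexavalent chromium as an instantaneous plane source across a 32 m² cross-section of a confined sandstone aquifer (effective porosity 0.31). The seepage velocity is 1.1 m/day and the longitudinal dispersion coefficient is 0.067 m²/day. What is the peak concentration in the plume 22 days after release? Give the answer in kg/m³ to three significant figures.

The peak of an instantaneous 1D plume sits at x = vt; there the Gaussian factor is 1 and C_max = M/(n_e·A·√(4πDt)), where n_e·A is the pore area the mass is dissolved in.
√(4πDt) = √(4π × 0.067 × 22) = 4.304 m, so C_max = 0.45/(0.31 × 32 × 4.304) = 0.0105 kg/m³.

0.0105 kg/m³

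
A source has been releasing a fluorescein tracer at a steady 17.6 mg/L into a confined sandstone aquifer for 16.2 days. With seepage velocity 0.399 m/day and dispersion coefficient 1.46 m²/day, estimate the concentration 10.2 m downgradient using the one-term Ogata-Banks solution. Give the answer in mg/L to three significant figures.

5.17 mg/L

For a continuous step input, C/C₀ ≈ ½·erfc((x−vt)/(2√(Dt))).
vt = 0.399 × 16.2 = 6.4638 m and 2√(Dt) = 2√(1.46 × 16.2) = 9.727 m.
Argument (x−vt)/(2√(Dt)) = (10.2 − 6.4638)/9.727 = 0.3841; ½·erfc(0.3841) = 0.2935.
C = 17.6 × 0.2935 = 5.17 mg/L.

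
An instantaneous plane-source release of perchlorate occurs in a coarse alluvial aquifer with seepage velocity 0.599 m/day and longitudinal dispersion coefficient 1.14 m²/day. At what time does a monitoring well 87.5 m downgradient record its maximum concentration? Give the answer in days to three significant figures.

143 days

For the 1D instantaneous-source solution, setting ∂C/∂t = 0 at fixed x gives v²t² + 2Dt − x² = 0, so t = (√(D² + v²x²) − D)/v².
√(D² + v²x²) = √(1.14² + 0.599² × 87.5²) = 52.42; v² = 0.358801.
t = (52.42 − 1.14)/0.358801 = 143 days (vs. the pure-advection estimate x/v = 146 d).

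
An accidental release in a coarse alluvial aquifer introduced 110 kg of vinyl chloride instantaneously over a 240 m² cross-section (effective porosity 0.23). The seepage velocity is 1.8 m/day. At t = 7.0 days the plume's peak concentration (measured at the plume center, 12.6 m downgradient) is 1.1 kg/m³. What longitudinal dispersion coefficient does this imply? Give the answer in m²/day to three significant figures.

0.0373 m²/day

At the plume center C_max = M/(n_e·A·√(4πDt)), so D = M²/(4πt·(n_e·A·C_max)²).
n_e·A·C_max = 0.23 × 240 × 1.1 = 60.72 kg/m.
D = 110²/(4π × 7.0 × 60.72²) = 0.0373 m²/day.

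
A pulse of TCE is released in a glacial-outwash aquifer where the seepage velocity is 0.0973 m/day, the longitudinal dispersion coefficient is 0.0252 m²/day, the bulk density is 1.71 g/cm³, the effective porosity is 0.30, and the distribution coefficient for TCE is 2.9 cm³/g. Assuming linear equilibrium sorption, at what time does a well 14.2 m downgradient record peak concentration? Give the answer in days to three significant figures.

2510 days

Retardation factor R = 1 + ρ_b·K_d/n = 1 + 1.71 × 2.9/0.30 = 17.53.
Sorption retards both mechanisms: v_R = v/R = 0.005550 m/day, D_R = D/R = 0.001438 m²/day.
Peak time from v_R²t² + 2D_R t − x² = 0: t = (√(D_R² + v_R²x²) − D_R)/v_R².
√(D_R² + v_R²x²) = √(0.001438² + 0.005550² × 14.2²) = 0.07882; v_R² = 3.080e-05.
t = (0.07882 − 0.001438)/3.080e-05 = 2510 days.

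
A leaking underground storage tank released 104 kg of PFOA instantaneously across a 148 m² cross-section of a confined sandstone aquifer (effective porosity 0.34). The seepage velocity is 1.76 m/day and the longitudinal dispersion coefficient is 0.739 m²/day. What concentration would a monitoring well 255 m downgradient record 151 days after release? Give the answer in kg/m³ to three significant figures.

For an instantaneous plane source, C(x,t) = M/(n_e·A·√(4πDt)) · exp(−(x−vt)²/(4Dt)), with n_e·A the pore (flow) area.
Plume center vt = 1.76 × 151 = 265.76 m, so the well at 255 m is 10.76 m upgradient of the peak.
√(4πDt) = 37.45 m, giving peak height M/(n_e·A·√(4πDt)) = 104/(0.34 × 148 × 37.45) = 0.05519 kg/m³.
(x−vt)²/(4Dt) = (-10.76)²/(4 × 0.739 × 151) = 0.2594; exp(−0.2594) = 0.7715.
C = 0.05519 × 0.7715 = 0.0426 kg/m³.

0.0426 kg/m³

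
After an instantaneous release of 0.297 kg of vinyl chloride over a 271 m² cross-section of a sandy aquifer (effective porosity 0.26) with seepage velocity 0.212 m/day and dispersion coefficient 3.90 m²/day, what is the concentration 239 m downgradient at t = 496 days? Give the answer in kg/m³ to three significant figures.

2.67e-06 kg/m³

For an instantaneous plane source, C(x,t) = M/(n_e·A·√(4πDt)) · exp(−(x−vt)²/(4Dt)), with n_e·A the pore (flow) area.
Plume center vt = 0.212 × 496 = 105.152 m, so the well at 239 m is 133.848 m downgradient of the peak.
√(4πDt) = 155.9 m, giving peak height M/(n_e·A·√(4πDt)) = 0.297/(0.26 × 271 × 155.9) = 2.704e-05 kg/m³.
(x−vt)²/(4Dt) = (133.848)²/(4 × 3.90 × 496) = 2.315; exp(−2.315) = 0.09877.
C = 2.704e-05 × 0.09877 = 2.67e-06 kg/m³.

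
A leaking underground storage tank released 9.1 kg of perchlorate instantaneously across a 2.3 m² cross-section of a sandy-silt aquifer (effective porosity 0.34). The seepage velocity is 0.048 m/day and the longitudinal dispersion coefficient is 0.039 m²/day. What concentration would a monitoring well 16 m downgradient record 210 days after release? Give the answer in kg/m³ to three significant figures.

For an instantaneous plane source, C(x,t) = M/(n_e·A·√(4πDt)) · exp(−(x−vt)²/(4Dt)), with n_e·A the pore (flow) area.
Plume center vt = 0.048 × 210 = 10.08 m, so the well at 16 m is 5.92 m downgradient of the peak.
√(4πDt) = 10.14 m, giving peak height M/(n_e·A·√(4πDt)) = 9.1/(0.34 × 2.3 × 10.14) = 1.148 kg/m³.
(x−vt)²/(4Dt) = (5.92)²/(4 × 0.039 × 210) = 1.070; exp(−1.070) = 0.3430.
C = 1.148 × 0.3430 = 0.394 kg/m³.

0.394 kg/m³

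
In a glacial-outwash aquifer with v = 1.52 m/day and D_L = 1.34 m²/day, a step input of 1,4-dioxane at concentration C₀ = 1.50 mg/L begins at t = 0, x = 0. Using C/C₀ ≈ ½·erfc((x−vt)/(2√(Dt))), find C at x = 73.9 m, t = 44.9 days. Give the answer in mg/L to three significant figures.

For a continuous step input, C/C₀ ≈ ½·erfc((x−vt)/(2√(Dt))).
vt = 1.52 × 44.9 = 68.248 m and 2√(Dt) = 2√(1.34 × 44.9) = 15.51 m.
Argument (x−vt)/(2√(Dt)) = (73.9 − 68.248)/15.51 = 0.3644; ½·erfc(0.3644) = 0.3032.
C = 1.50 × 0.3032 = 0.455 mg/L.

0.455 mg/L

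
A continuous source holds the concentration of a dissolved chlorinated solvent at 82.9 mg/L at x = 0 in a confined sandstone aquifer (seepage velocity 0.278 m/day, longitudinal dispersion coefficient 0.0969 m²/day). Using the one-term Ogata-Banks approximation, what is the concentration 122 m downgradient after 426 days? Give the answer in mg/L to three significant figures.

28.8 mg/L

For a continuous step input, C/C₀ ≈ ½·erfc((x−vt)/(2√(Dt))).
vt = 0.278 × 426 = 118.428 m and 2√(Dt) = 2√(0.0969 × 426) = 12.85 m.
Argument (x−vt)/(2√(Dt)) = (122 − 118.428)/12.85 = 0.2780; ½·erfc(0.2780) = 0.3471.
C = 82.9 × 0.3471 = 28.8 mg/L.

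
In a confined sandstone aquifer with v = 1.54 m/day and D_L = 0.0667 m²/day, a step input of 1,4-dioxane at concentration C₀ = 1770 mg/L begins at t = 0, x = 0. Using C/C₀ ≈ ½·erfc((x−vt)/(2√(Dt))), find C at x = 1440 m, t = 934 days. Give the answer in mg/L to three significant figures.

782 mg/L

For a continuous step input, C/C₀ ≈ ½·erfc((x−vt)/(2√(Dt))).
vt = 1.54 × 934 = 1438.36 m and 2√(Dt) = 2√(0.0667 × 934) = 15.79 m.
Argument (x−vt)/(2√(Dt)) = (1440 − 1438.36)/15.79 = 0.1039; ½·erfc(0.1039) = 0.4416.
C = 1770 × 0.4416 = 782 mg/L.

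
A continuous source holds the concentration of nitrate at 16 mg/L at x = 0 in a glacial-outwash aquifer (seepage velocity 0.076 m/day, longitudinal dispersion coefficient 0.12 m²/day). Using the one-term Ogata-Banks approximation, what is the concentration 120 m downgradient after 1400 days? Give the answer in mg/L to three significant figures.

3.66 mg/L

For a continuous step input, C/C₀ ≈ ½·erfc((x−vt)/(2√(Dt))).
vt = 0.076 × 1400 = 106.4 m and 2√(Dt) = 2√(0.12 × 1400) = 25.92 m.
Argument (x−vt)/(2√(Dt)) = (120 − 106.4)/25.92 = 0.5247; ½·erfc(0.5247) = 0.2290.
C = 16 × 0.2290 = 3.66 mg/L.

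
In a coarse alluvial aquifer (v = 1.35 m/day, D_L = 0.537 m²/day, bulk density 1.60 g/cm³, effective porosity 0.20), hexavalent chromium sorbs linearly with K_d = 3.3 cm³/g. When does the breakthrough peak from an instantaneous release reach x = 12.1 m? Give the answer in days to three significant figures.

238 days

Retardation factor R = 1 + ρ_b·K_d/n = 1 + 1.60 × 3.3/0.20 = 27.40.
Sorption retards both mechanisms: v_R = v/R = 0.04927 m/day, D_R = D/R = 0.01960 m²/day.
Peak time from v_R²t² + 2D_R t − x² = 0: t = (√(D_R² + v_R²x²) − D_R)/v_R².
√(D_R² + v_R²x²) = √(0.01960² + 0.04927² × 12.1²) = 0.5965; v_R² = 0.002428.
t = (0.5965 − 0.01960)/0.002428 = 238 days.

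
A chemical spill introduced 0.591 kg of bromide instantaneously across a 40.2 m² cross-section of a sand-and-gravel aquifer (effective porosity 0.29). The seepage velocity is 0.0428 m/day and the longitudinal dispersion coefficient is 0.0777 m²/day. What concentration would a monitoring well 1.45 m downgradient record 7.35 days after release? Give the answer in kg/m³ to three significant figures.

0.0108 kg/m³

For an instantaneous plane source, C(x,t) = M/(n_e·A·√(4πDt)) · exp(−(x−vt)²/(4Dt)), with n_e·A the pore (flow) area.
Plume center vt = 0.0428 × 7.35 = 0.31458 m, so the well at 1.45 m is 1.13542 m downgradient of the peak.
√(4πDt) = 2.679 m, giving peak height M/(n_e·A·√(4πDt)) = 0.591/(0.29 × 40.2 × 2.679) = 0.01892 kg/m³.
(x−vt)²/(4Dt) = (1.13542)²/(4 × 0.0777 × 7.35) = 0.5643; exp(−0.5643) = 0.5688.
C = 0.01892 × 0.5688 = 0.0108 kg/m³.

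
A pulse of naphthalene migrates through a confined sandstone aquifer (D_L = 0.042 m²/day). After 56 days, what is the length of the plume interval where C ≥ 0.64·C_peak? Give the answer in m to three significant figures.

4.10 m

The plume is Gaussian with σ = √(2Dt) = √(2 × 0.042 × 56) = 2.169 m.
C/C_peak = exp(−Δx²/(2σ²)) = 0.64 ⇒ Δx = σ·√(−2 ln 0.64) = 2.169 × 0.9448 = 2.049 m.
Width = 2Δx = 4.10 m.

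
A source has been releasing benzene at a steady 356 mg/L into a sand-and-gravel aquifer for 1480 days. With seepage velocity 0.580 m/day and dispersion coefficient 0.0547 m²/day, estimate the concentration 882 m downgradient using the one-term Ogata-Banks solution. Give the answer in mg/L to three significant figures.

For a continuous step input, C/C₀ ≈ ½·erfc((x−vt)/(2√(Dt))).
vt = 0.580 × 1480 = 858.4 m and 2√(Dt) = 2√(0.0547 × 1480) = 18.00 m.
Argument (x−vt)/(2√(Dt)) = (882 − 858.4)/18.00 = 1.311; ½·erfc(1.311) = 0.03187.
C = 356 × 0.03187 = 11.3 mg/L.

11.3 mg/L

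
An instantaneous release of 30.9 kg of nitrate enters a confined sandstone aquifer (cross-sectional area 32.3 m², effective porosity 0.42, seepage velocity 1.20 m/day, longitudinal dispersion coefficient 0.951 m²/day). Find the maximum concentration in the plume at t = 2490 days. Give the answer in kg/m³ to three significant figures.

The peak of an instantaneous 1D plume sits at x = vt; there the Gaussian factor is 1 and C_max = M/(n_e·A·√(4πDt)), where n_e·A is the pore area the mass is dissolved in.
√(4πDt) = √(4π × 0.951 × 2490) = 172.5 m, so C_max = 30.9/(0.42 × 32.3 × 172.5) = 0.0132 kg/m³.

0.0132 kg/m³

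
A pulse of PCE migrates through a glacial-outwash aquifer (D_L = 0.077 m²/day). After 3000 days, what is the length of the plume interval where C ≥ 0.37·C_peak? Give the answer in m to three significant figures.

The plume is Gaussian with σ = √(2Dt) = √(2 × 0.077 × 3000) = 21.49 m.
C/C_peak = exp(−Δx²/(2σ²)) = 0.37 ⇒ Δx = σ·√(−2 ln 0.37) = 21.49 × 1.410 = 30.30 m.
Width = 2Δx = 60.6 m.

60.6 m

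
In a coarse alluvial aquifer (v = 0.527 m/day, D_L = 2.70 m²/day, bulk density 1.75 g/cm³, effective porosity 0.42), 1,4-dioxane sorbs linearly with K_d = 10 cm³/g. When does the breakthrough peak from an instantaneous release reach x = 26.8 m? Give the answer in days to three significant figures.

1790 days

Retardation factor R = 1 + ρ_b·K_d/n = 1 + 1.75 × 10/0.42 = 42.67.
Sorption retards both mechanisms: v_R = v/R = 0.01235 m/day, D_R = D/R = 0.06328 m²/day.
Peak time from v_R²t² + 2D_R t − x² = 0: t = (√(D_R² + v_R²x²) − D_R)/v_R².
√(D_R² + v_R²x²) = √(0.06328² + 0.01235² × 26.8²) = 0.3370; v_R² = 0.0001525.
t = (0.3370 − 0.06328)/0.0001525 = 1790 days.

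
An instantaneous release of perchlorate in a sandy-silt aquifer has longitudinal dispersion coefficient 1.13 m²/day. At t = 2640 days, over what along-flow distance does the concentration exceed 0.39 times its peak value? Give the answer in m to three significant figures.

212 m

The plume is Gaussian with σ = √(2Dt) = √(2 × 1.13 × 2640) = 77.24 m.
C/C_peak = exp(−Δx²/(2σ²)) = 0.39 ⇒ Δx = σ·√(−2 ln 0.39) = 77.24 × 1.372 = 106.0 m.
Width = 2Δx = 212 m.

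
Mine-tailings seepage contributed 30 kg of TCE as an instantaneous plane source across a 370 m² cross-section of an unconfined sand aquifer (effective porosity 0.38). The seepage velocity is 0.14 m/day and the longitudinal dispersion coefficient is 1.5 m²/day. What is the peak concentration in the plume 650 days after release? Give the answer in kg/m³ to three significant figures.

0.00193 kg/m³

The peak of an instantaneous 1D plume sits at x = vt; there the Gaussian factor is 1 and C_max = M/(n_e·A·√(4πDt)), where n_e·A is the pore area the mass is dissolved in.
√(4πDt) = √(4π × 1.5 × 650) = 110.7 m, so C_max = 30/(0.38 × 370 × 110.7) = 0.00193 kg/m³.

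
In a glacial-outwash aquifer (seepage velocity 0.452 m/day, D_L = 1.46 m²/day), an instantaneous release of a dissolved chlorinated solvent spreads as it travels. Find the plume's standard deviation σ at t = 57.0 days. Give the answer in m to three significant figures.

Dispersive spreading gives a Gaussian with σ² = 2Dt; advection only shifts the center.
σ = √(2 × 1.46 × 57.0) = 12.9 m.

12.9 m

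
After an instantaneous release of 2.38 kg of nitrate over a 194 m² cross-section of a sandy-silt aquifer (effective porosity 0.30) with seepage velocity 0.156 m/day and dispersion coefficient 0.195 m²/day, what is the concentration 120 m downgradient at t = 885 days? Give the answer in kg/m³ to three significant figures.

For an instantaneous plane source, C(x,t) = M/(n_e·A·√(4πDt)) · exp(−(x−vt)²/(4Dt)), with n_e·A the pore (flow) area.
Plume center vt = 0.156 × 885 = 138.06 m, so the well at 120 m is 18.06 m upgradient of the peak.
√(4πDt) = 46.57 m, giving peak height M/(n_e·A·√(4πDt)) = 2.38/(0.30 × 194 × 46.57) = 0.0008781 kg/m³.
(x−vt)²/(4Dt) = (-18.06)²/(4 × 0.195 × 885) = 0.4725; exp(−0.4725) = 0.6234.
C = 0.0008781 × 0.6234 = 0.000547 kg/m³.

0.000547 kg/m³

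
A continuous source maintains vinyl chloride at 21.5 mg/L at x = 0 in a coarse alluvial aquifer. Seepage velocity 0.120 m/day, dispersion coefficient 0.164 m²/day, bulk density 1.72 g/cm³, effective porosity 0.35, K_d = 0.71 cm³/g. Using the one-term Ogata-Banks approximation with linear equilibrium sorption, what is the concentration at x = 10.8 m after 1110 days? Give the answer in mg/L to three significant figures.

21.1 mg/L

Retardation factor R = 1 + ρ_b·K_d/n = 1 + 1.72 × 0.71/0.35 = 4.489.
Sorption retards both mechanisms: v_R = v/R = 0.02673 m/day, D_R = D/R = 0.03653 m²/day.
v_R·t = 0.02673 × 1110 = 29.6703 m; 2√(D_R t) = 12.74 m; argument = (10.8 − 29.6703)/12.74 = -1.481.
C = C₀ × ½·erfc(-1.481) = 21.5 × 0.9819 = 21.1 mg/L.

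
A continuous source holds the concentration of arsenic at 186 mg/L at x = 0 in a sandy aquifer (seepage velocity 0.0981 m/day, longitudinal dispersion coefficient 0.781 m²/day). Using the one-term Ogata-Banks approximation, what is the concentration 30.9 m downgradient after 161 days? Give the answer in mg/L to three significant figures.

For a continuous step input, C/C₀ ≈ ½·erfc((x−vt)/(2√(Dt))).
vt = 0.0981 × 161 = 15.7941 m and 2√(Dt) = 2√(0.781 × 161) = 22.43 m.
Argument (x−vt)/(2√(Dt)) = (30.9 − 15.7941)/22.43 = 0.6735; ½·erfc(0.6735) = 0.1704.
C = 186 × 0.1704 = 31.7 mg/L.

31.7 mg/L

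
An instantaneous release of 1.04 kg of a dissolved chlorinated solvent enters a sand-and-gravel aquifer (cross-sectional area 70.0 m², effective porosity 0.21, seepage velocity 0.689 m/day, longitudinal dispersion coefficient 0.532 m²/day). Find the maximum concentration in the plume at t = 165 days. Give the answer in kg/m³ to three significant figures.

0.00213 kg/m³

The peak of an instantaneous 1D plume sits at x = vt; there the Gaussian factor is 1 and C_max = M/(n_e·A·√(4πDt)), where n_e·A is the pore area the mass is dissolved in.
√(4πDt) = √(4π × 0.532 × 165) = 33.21 m, so C_max = 1.04/(0.21 × 70.0 × 33.21) = 0.00213 kg/m³.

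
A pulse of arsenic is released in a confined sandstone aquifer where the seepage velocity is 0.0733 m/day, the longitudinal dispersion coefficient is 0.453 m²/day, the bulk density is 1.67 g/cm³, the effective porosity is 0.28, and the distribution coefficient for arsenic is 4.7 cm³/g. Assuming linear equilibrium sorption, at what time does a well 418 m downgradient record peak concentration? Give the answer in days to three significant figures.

163000 days

Retardation factor R = 1 + ρ_b·K_d/n = 1 + 1.67 × 4.7/0.28 = 29.03.
Sorption retards both mechanisms: v_R = v/R = 0.002525 m/day, D_R = D/R = 0.01560 m²/day.
Peak time from v_R²t² + 2D_R t − x² = 0: t = (√(D_R² + v_R²x²) − D_R)/v_R².
√(D_R² + v_R²x²) = √(0.01560² + 0.002525² × 418²) = 1.056; v_R² = 6.376e-06.
t = (1.056 − 0.01560)/6.376e-06 = 163000 days.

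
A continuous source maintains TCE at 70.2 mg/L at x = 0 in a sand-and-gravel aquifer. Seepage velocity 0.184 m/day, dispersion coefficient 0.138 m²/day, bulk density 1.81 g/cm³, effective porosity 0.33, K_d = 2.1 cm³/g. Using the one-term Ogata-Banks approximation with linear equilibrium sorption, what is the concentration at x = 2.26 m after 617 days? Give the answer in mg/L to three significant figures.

Retardation factor R = 1 + ρ_b·K_d/n = 1 + 1.81 × 2.1/0.33 = 12.52.
Sorption retards both mechanisms: v_R = v/R = 0.01470 m/day, D_R = D/R = 0.01102 m²/day.
v_R·t = 0.01470 × 617 = 9.0699 m; 2√(D_R t) = 5.215 m; argument = (2.26 − 9.0699)/5.215 = -1.306.
C = C₀ × ½·erfc(-1.306) = 70.2 × 0.9676 = 67.9 mg/L.

67.9 mg/L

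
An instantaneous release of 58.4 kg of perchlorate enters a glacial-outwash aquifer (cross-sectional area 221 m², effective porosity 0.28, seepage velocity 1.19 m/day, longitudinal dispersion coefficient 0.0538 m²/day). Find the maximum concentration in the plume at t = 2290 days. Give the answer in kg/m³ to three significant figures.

0.0240 kg/m³

The peak of an instantaneous 1D plume sits at x = vt; there the Gaussian factor is 1 and C_max = M/(n_e·A·√(4πDt)), where n_e·A is the pore area the mass is dissolved in.
√(4πDt) = √(4π × 0.0538 × 2290) = 39.35 m, so C_max = 58.4/(0.28 × 221 × 39.35) = 0.0240 kg/m³.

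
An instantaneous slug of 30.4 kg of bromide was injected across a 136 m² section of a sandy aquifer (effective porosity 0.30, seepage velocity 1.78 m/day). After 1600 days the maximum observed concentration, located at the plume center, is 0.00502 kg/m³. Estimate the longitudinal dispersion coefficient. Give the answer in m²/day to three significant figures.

1.10 m²/day

At the plume center C_max = M/(n_e·A·√(4πDt)), so D = M²/(4πt·(n_e·A·C_max)²).
n_e·A·C_max = 0.30 × 136 × 0.00502 = 0.2048 kg/m.
D = 30.4²/(4π × 1600 × 0.2048²) = 1.10 m²/day.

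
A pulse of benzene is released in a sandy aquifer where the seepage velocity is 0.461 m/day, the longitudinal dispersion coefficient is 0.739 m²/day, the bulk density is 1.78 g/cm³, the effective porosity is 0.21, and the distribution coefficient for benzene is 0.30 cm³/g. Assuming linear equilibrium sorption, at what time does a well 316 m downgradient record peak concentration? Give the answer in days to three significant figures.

2420 days

Retardation factor R = 1 + ρ_b·K_d/n = 1 + 1.78 × 0.30/0.21 = 3.543.
Sorption retards both mechanisms: v_R = v/R = 0.1301 m/day, D_R = D/R = 0.2086 m²/day.
Peak time from v_R²t² + 2D_R t − x² = 0: t = (√(D_R² + v_R²x²) − D_R)/v_R².
√(D_R² + v_R²x²) = √(0.2086² + 0.1301² × 316²) = 41.11; v_R² = 0.01693.
t = (41.11 − 0.2086)/0.01693 = 2420 days.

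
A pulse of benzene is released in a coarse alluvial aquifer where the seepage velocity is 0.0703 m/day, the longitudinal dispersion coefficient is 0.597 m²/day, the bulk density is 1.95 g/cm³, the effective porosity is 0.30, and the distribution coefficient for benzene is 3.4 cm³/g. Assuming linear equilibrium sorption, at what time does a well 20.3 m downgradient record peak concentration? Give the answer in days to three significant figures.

4440 days

Retardation factor R = 1 + ρ_b·K_d/n = 1 + 1.95 × 3.4/0.30 = 23.10.
Sorption retards both mechanisms: v_R = v/R = 0.003043 m/day, D_R = D/R = 0.02584 m²/day.
Peak time from v_R²t² + 2D_R t − x² = 0: t = (√(D_R² + v_R²x²) − D_R)/v_R².
√(D_R² + v_R²x²) = √(0.02584² + 0.003043² × 20.3²) = 0.06696; v_R² = 9.260e-06.
t = (0.06696 − 0.02584)/9.260e-06 = 4440 days.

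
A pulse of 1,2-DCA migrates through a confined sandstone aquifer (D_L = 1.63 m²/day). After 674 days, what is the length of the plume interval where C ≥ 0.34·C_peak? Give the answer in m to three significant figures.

138 m

The plume is Gaussian with σ = √(2Dt) = √(2 × 1.63 × 674) = 46.87 m.
C/C_peak = exp(−Δx²/(2σ²)) = 0.34 ⇒ Δx = σ·√(−2 ln 0.34) = 46.87 × 1.469 = 68.85 m.
Width = 2Δx = 138 m.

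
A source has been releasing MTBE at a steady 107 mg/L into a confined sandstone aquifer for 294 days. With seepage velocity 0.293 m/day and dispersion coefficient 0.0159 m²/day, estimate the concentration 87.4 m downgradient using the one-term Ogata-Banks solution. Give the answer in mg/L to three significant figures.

For a continuous step input, C/C₀ ≈ ½·erfc((x−vt)/(2√(Dt))).
vt = 0.293 × 294 = 86.142 m and 2√(Dt) = 2√(0.0159 × 294) = 4.324 m.
Argument (x−vt)/(2√(Dt)) = (87.4 − 86.142)/4.324 = 0.2909; ½·erfc(0.2909) = 0.3404.
C = 107 × 0.3404 = 36.4 mg/L.

36.4 mg/L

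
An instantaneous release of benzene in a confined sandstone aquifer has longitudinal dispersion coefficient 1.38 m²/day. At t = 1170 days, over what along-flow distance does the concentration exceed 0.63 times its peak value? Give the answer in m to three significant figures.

The plume is Gaussian with σ = √(2Dt) = √(2 × 1.38 × 1170) = 56.83 m.
C/C_peak = exp(−Δx²/(2σ²)) = 0.63 ⇒ Δx = σ·√(−2 ln 0.63) = 56.83 × 0.9613 = 54.63 m.
Width = 2Δx = 109 m.

109 m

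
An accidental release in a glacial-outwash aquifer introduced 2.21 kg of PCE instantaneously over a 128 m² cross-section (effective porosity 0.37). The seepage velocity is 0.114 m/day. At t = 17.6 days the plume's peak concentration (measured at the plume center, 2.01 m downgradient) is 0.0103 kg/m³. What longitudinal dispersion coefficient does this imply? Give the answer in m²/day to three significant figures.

At the plume center C_max = M/(n_e·A·√(4πDt)), so D = M²/(4πt·(n_e·A·C_max)²).
n_e·A·C_max = 0.37 × 128 × 0.0103 = 0.4878 kg/m.
D = 2.21²/(4π × 17.6 × 0.4878²) = 0.0928 m²/day.

0.0928 m²/day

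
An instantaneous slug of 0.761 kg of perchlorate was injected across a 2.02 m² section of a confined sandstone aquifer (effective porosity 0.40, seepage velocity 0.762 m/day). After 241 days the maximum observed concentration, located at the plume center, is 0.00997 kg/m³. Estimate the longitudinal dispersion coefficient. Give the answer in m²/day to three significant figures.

At the plume center C_max = M/(n_e·A·√(4πDt)), so D = M²/(4πt·(n_e·A·C_max)²).
n_e·A·C_max = 0.40 × 2.02 × 0.00997 = 0.008056 kg/m.
D = 0.761²/(4π × 241 × 0.008056²) = 2.95 m²/day.

2.95 m²/day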